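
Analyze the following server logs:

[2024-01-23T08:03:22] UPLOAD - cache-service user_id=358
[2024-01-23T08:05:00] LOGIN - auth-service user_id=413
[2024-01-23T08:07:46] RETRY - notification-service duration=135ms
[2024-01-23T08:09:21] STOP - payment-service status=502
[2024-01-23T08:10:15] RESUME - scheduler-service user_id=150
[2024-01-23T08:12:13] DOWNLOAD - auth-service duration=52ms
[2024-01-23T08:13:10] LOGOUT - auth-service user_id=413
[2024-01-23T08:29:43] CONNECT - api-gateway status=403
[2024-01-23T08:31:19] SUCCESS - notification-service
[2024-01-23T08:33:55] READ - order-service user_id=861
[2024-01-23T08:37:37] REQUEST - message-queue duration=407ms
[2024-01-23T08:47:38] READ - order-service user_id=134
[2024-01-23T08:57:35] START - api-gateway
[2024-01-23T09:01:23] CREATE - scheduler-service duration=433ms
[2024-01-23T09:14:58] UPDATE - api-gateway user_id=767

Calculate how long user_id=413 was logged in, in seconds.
490

To calculate session duration:

1. Find LOGIN event for user_id=413: 2024-01-23T08:05:00
2. Find LOGOUT event for user_id=413: 2024-01-23T08:13:10
3. Session duration: 2024-01-23T08:13:10 - 2024-01-23T08:05:00 = 490 seconds (8 minutes)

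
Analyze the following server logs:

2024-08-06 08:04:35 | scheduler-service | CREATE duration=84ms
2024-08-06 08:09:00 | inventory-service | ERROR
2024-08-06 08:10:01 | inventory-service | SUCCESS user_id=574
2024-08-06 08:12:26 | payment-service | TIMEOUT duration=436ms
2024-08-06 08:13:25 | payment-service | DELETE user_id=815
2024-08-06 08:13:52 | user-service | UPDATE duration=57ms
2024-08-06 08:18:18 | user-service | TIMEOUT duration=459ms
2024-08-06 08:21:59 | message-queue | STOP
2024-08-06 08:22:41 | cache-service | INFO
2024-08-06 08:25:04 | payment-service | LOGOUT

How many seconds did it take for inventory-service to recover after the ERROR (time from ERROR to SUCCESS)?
61

To calculate recovery time:

1. Find ERROR event for inventory-service: 2024-08-06 08:09:00
2. Find next SUCCESS event for inventory-service: 2024-08-06 08:10:01
3. Recovery time: 2024-08-06 08:10:01 - 2024-08-06 08:09:00 = 61 seconds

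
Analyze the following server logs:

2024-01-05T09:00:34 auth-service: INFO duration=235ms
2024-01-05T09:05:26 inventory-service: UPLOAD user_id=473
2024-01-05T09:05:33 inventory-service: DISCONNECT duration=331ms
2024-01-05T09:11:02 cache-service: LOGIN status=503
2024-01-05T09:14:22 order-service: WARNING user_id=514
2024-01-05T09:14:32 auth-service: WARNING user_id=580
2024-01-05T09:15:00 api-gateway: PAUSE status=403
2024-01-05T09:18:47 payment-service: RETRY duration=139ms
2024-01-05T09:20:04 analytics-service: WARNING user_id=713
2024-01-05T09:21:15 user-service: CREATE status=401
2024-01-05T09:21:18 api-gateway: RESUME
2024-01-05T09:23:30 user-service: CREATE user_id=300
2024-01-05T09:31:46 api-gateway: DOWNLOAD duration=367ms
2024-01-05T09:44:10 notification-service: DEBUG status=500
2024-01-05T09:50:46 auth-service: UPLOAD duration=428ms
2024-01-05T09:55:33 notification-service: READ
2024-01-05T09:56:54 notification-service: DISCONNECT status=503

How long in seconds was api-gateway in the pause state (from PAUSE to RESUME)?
378

To calculate state duration:

1. Find PAUSE event for api-gateway: 2024-01-05T09:15:00
2. Find RESUME event for api-gateway: 2024-01-05T09:21:18
3. Calculate duration: 2024-01-05T09:21:18 - 2024-01-05T09:15:00 = 378 seconds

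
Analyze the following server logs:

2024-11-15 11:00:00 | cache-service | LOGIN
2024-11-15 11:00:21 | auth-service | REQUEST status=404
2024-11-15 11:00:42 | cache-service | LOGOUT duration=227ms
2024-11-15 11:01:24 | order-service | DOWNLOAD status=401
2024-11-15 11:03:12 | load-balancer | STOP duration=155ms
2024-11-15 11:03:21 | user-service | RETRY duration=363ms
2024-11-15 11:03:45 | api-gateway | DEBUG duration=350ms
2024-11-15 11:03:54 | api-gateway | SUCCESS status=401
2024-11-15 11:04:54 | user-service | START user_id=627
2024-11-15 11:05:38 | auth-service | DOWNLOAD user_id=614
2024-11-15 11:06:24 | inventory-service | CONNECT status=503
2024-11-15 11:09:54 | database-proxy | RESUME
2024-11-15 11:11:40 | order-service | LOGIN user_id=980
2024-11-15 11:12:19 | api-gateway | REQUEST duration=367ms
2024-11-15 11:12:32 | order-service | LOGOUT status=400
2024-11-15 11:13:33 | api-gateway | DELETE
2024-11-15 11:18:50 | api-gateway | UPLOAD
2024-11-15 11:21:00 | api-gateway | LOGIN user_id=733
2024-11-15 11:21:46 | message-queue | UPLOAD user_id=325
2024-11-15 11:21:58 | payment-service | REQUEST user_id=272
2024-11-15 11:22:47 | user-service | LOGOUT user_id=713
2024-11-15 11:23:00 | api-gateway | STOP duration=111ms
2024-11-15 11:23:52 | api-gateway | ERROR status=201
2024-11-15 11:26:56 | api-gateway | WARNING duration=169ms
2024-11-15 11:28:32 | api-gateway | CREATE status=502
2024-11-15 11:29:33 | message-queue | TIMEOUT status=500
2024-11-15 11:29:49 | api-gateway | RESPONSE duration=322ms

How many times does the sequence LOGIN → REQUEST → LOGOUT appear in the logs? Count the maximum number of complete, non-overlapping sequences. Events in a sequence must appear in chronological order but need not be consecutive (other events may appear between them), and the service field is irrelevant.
3

To count sequences:

1. Look for pattern: LOGIN → REQUEST → LOGOUT
2. Greedily scan the log in chronological order, matching each sequence element in turn (ignoring service)
3. Each time the full pattern completes, increment the count and restart matching from the next event
4. Complete non-overlapping sequences found: 3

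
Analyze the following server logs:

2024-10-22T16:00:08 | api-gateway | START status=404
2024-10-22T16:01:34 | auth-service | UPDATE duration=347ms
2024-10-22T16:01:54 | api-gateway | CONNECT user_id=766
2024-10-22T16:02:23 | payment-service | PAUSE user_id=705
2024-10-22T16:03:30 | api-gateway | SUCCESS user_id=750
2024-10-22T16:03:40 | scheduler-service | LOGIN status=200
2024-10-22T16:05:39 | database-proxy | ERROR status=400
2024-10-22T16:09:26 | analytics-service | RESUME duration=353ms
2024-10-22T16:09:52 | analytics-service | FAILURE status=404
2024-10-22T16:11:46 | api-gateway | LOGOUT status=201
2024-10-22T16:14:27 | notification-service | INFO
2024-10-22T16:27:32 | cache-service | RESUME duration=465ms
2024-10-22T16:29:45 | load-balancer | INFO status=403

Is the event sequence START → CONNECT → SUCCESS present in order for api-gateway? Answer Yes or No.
Yes

To verify sequence order:

1. Find all events in sequence START → CONNECT → SUCCESS for api-gateway
2. Extract their timestamps
3. Check if timestamps are in ascending order
4. Result: Yes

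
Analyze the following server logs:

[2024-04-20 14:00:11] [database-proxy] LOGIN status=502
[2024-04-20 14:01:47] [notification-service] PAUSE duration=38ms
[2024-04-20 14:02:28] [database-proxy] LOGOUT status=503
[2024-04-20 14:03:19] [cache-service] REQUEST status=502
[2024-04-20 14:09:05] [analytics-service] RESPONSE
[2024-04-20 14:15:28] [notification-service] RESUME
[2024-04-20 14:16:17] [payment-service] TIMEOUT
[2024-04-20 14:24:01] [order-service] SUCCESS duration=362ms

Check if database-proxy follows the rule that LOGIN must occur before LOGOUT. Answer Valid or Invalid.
Valid

To validate ordering:

1. Required order: LOGIN → LOGOUT
2. Rule: LOGIN must occur before LOGOUT
3. Check actual order of events for database-proxy
4. Result: Valid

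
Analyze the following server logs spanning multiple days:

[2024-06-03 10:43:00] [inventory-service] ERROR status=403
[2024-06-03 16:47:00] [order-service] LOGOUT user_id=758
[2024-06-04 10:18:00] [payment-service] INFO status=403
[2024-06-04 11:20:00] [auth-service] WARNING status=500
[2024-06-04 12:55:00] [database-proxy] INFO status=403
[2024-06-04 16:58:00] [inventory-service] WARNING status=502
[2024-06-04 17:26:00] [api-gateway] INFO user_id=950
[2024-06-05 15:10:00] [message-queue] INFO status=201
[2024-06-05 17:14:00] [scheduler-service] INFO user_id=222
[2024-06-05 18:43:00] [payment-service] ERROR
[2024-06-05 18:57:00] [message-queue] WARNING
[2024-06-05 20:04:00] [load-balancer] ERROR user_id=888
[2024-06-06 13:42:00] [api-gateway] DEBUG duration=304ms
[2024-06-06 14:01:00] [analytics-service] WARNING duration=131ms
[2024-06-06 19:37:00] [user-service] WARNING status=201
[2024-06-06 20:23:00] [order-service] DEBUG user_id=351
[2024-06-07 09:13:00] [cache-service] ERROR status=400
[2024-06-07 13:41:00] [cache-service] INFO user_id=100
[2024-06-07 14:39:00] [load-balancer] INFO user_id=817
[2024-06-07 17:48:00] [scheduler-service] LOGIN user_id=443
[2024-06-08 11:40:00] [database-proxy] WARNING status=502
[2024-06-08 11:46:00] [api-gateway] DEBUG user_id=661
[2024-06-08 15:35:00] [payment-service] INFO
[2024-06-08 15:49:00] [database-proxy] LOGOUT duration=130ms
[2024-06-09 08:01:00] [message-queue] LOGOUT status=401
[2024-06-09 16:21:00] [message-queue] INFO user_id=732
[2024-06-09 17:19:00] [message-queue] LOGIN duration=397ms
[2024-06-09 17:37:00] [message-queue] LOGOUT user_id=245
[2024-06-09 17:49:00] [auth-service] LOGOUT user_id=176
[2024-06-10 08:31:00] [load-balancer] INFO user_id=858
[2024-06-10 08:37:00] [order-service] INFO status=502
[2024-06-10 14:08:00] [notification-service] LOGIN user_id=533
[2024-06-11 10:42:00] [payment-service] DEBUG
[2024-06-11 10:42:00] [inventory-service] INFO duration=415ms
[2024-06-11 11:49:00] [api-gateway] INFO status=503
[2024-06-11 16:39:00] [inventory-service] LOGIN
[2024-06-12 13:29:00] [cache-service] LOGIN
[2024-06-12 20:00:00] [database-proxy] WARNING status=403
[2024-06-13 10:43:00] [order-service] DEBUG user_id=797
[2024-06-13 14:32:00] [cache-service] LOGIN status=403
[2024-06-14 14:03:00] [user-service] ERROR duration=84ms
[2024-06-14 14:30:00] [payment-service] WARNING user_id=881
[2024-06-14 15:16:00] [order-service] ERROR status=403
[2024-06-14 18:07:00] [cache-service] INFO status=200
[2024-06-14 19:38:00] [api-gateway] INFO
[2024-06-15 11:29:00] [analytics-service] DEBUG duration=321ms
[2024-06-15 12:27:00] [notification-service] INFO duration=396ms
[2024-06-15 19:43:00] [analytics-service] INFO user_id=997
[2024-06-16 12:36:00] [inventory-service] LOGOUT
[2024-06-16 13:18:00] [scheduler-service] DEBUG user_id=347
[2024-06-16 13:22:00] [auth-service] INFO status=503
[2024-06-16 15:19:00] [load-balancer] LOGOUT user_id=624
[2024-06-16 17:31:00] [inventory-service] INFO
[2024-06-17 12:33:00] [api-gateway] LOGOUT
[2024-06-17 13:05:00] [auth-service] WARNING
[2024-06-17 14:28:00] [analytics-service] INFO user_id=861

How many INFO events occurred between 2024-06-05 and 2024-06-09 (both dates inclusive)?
6

To filter by date range:

1. Date range: 2024-06-05 through 2024-06-09, both dates inclusive
2. Filter for INFO events whose date falls in this range
3. Count matching events: 6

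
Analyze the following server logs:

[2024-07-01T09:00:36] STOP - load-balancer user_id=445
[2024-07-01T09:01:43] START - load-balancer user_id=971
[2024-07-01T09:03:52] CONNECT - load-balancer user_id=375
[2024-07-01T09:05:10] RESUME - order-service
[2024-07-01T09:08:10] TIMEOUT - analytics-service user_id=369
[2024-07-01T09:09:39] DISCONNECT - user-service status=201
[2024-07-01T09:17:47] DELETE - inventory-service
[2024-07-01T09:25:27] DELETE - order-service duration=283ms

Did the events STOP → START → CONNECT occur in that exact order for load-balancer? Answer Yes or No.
Yes

To verify sequence order:

1. Find all events in sequence STOP → START → CONNECT for load-balancer
2. Extract their timestamps
3. Check if timestamps are in ascending order
4. Result: Yes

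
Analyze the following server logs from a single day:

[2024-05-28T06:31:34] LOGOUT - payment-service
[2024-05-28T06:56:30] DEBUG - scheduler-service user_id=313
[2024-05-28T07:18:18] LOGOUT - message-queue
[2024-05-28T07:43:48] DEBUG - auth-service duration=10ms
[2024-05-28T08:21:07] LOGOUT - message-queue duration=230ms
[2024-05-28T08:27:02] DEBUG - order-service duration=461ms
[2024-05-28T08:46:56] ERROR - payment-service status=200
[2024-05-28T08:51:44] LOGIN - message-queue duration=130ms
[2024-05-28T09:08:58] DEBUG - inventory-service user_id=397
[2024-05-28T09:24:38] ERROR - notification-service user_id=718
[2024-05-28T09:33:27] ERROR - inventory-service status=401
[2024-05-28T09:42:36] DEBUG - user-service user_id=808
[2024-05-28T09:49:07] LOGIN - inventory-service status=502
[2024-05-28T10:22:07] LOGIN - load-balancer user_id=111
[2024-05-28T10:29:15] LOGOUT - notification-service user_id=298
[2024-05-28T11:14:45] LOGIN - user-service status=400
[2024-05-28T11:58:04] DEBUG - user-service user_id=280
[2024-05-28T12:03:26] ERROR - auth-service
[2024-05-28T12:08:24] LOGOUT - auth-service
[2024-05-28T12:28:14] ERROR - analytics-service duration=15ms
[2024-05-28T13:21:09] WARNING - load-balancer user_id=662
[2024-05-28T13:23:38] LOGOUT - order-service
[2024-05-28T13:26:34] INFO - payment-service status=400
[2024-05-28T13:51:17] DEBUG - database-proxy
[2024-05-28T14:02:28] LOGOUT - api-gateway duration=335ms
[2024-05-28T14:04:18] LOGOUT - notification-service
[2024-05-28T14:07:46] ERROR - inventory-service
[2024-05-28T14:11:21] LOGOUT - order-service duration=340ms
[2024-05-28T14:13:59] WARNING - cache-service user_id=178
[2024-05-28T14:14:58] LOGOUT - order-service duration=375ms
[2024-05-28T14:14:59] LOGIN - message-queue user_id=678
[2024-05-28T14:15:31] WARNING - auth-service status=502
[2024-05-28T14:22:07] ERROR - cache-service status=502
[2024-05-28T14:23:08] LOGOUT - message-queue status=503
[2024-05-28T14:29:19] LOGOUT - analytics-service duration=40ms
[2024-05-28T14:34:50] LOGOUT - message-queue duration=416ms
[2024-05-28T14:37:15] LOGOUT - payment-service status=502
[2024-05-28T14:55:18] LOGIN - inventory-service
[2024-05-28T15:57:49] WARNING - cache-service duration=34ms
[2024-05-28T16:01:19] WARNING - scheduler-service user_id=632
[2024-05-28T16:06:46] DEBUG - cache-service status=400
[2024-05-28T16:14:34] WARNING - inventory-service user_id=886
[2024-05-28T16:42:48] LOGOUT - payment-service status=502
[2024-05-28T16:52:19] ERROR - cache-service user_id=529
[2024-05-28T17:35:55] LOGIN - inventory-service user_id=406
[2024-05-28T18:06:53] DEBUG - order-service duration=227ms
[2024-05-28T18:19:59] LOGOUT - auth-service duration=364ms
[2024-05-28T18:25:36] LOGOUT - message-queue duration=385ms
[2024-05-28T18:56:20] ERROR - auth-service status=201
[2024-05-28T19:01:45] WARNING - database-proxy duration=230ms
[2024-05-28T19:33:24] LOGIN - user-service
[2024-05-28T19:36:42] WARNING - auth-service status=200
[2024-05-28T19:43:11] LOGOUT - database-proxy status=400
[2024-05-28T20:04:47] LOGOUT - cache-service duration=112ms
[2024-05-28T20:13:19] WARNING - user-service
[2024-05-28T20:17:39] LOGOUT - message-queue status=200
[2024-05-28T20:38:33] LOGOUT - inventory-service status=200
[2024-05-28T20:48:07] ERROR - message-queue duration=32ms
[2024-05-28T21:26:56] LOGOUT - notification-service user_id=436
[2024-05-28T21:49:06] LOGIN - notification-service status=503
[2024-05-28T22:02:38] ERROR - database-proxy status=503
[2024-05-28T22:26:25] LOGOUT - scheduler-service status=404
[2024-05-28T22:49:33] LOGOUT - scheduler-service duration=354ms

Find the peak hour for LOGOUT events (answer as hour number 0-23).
14

To find the peak hour:

1. Group all LOGOUT events by hour
2. Count events in each hour
3. Find hour with maximum count
4. Peak hour: 14 (with 8 events)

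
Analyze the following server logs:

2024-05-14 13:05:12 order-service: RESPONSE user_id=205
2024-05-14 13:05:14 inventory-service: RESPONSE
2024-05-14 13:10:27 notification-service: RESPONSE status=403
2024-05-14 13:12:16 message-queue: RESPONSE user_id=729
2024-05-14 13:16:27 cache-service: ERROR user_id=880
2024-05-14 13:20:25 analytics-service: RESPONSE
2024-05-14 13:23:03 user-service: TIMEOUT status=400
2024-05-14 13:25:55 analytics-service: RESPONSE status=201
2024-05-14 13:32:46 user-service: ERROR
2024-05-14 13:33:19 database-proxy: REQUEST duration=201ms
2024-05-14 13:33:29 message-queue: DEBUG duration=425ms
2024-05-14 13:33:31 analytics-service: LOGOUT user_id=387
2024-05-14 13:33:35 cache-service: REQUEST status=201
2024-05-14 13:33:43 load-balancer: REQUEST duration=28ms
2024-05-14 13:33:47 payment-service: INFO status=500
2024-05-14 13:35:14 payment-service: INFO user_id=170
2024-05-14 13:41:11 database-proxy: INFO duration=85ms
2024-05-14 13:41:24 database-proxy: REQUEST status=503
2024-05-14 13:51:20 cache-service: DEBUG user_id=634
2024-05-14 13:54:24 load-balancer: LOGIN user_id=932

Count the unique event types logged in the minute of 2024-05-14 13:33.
4

To count unique event types:

1. Filter events in the minute starting at 2024-05-14 13:33
2. Extract event types from matching entries
3. Count unique types: 4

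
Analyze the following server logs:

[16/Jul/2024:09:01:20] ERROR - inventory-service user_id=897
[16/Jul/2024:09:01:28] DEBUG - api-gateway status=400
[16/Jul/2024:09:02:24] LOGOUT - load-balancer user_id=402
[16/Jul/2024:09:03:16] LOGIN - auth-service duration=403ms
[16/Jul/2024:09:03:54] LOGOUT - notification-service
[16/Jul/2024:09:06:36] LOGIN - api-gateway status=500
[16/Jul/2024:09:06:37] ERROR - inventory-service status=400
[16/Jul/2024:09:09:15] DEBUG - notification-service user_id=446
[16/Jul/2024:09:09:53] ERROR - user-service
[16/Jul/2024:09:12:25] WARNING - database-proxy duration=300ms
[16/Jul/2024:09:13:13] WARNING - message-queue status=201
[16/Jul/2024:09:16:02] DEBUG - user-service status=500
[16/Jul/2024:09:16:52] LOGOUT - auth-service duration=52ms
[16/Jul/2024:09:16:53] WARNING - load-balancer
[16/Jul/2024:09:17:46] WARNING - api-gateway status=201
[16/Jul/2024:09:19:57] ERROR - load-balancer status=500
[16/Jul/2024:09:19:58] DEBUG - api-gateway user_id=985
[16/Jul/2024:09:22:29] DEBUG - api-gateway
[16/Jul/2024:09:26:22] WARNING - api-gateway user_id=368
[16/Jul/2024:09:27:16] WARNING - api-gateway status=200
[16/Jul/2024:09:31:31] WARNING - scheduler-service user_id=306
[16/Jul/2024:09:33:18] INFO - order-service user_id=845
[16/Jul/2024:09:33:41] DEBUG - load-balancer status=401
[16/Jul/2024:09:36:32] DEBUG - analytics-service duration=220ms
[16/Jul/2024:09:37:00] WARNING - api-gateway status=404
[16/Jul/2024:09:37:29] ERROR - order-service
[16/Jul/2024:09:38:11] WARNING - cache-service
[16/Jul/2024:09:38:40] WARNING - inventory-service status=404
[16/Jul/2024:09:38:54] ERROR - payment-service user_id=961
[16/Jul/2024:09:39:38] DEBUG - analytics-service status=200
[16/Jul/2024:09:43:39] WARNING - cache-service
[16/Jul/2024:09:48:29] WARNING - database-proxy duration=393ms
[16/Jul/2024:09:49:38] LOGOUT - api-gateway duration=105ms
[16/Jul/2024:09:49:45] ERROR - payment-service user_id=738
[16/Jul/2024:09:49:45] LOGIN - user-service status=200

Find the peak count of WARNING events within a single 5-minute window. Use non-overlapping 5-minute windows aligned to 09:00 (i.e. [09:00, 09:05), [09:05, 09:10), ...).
3

To find the burst window:

1. Divide the log period into non-overlapping 5-minute windows starting at 09:00
2. Count WARNING events in each window
3. Find the window with maximum count
4. Maximum events in a window: 3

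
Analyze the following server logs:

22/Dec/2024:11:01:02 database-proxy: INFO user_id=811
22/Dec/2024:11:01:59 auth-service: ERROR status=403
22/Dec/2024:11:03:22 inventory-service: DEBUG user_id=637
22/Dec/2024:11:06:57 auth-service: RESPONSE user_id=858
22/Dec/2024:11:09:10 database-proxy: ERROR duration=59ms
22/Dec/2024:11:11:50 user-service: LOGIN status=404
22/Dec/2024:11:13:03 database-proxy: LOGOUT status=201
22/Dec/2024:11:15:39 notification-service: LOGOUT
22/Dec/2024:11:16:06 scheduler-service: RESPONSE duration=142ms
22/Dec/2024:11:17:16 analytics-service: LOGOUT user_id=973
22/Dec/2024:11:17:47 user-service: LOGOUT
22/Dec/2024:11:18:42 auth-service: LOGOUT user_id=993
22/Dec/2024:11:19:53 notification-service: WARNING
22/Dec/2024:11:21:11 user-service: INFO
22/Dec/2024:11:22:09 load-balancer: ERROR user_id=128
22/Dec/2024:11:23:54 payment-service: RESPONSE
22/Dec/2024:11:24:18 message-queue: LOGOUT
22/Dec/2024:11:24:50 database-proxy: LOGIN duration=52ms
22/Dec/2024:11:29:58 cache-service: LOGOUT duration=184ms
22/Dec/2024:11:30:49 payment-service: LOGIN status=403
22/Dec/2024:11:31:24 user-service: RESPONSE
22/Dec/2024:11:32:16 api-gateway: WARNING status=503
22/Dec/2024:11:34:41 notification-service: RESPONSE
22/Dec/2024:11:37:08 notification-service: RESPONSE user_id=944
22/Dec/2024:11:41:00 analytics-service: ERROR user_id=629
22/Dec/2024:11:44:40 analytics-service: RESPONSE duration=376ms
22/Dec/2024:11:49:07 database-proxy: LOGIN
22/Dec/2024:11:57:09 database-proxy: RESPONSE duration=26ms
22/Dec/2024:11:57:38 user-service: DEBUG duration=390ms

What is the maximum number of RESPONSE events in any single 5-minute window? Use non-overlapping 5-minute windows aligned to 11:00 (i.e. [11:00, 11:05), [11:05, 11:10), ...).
2

To find the burst window:

1. Divide the log period into non-overlapping 5-minute windows starting at 11:00
2. Count RESPONSE events in each window
3. Find the window with maximum count
4. Maximum events in a window: 2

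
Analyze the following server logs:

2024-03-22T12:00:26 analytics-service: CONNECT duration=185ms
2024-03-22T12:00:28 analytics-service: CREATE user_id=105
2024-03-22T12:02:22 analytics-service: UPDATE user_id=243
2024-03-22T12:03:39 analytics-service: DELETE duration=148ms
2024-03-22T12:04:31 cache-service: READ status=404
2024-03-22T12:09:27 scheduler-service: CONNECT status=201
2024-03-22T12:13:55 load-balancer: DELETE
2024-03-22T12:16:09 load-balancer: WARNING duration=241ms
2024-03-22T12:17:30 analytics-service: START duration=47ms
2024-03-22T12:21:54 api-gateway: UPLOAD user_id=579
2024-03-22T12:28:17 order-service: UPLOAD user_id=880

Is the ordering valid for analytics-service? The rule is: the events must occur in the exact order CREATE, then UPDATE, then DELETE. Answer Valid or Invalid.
Valid

To validate ordering:

1. Required order: CREATE → UPDATE → DELETE
2. Rule: the events must occur in the exact order CREATE, then UPDATE, then DELETE
3. Check actual order of events for analytics-service
4. Result: Valid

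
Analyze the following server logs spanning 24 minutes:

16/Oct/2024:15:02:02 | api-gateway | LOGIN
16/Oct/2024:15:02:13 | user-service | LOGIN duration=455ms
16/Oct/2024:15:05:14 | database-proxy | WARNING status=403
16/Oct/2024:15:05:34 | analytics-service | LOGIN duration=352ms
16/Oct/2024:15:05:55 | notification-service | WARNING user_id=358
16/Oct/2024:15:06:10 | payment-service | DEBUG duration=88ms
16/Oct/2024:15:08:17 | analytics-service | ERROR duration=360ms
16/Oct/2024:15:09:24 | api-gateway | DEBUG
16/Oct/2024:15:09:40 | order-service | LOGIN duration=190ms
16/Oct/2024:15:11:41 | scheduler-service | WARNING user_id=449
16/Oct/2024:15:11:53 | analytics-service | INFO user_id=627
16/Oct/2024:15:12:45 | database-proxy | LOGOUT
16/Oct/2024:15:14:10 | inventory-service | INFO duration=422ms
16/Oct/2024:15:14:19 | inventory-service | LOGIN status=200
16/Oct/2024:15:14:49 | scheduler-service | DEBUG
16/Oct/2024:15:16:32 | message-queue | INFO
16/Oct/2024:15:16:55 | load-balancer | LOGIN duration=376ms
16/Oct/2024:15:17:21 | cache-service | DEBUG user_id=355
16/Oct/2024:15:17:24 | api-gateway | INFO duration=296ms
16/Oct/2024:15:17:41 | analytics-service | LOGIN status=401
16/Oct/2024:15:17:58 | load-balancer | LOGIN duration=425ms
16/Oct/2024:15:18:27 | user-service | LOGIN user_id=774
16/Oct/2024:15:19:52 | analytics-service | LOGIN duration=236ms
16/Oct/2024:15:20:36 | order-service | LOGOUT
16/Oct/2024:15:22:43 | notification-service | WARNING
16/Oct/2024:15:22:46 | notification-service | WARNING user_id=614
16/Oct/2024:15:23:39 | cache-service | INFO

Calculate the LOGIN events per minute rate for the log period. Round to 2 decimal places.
0.42

To calculate the rate:

1. Count total LOGIN events: 10
2. Total time period: 24 minutes
3. Rate = 10 / 24 = 0.42 events per minute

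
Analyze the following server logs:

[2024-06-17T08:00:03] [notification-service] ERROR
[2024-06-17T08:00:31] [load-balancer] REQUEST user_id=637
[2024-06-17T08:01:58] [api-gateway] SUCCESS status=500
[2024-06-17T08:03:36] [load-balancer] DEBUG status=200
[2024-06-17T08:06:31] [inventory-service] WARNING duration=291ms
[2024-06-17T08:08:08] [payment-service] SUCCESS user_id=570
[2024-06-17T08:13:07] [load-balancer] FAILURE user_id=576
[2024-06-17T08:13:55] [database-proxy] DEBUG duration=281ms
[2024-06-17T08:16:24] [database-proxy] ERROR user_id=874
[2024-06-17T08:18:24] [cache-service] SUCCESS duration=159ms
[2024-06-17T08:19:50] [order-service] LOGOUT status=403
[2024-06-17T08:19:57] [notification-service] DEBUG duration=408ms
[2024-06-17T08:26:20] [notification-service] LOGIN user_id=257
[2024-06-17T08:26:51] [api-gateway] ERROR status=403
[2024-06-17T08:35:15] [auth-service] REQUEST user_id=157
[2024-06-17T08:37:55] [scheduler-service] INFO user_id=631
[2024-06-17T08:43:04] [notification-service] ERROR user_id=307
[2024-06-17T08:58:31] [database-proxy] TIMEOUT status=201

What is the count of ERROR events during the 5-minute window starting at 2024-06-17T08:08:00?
0

To count events in the time window:

1. Window boundaries: 2024-06-17T08:08:00 to 2024-06-17T08:13:00
2. Filter for ERROR events within this window
3. Count matching events: 0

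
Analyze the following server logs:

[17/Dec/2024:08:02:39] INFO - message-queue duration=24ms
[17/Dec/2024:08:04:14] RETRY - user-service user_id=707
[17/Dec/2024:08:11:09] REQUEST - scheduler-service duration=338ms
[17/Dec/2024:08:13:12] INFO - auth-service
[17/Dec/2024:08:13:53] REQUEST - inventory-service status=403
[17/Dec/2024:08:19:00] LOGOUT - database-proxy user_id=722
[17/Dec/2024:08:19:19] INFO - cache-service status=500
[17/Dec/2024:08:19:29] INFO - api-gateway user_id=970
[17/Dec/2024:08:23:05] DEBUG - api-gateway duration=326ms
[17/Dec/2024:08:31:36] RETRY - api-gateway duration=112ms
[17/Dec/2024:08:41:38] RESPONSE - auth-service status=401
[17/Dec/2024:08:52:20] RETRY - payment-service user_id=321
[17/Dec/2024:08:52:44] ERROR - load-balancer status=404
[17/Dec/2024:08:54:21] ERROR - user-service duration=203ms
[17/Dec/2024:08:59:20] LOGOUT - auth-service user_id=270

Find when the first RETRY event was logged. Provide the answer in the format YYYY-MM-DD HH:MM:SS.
2024-12-17 08:04:14

To find the first event:

1. Filter for all RETRY events
2. Sort by timestamp
3. Select the first one
4. Timestamp: 2024-12-17 08:04:14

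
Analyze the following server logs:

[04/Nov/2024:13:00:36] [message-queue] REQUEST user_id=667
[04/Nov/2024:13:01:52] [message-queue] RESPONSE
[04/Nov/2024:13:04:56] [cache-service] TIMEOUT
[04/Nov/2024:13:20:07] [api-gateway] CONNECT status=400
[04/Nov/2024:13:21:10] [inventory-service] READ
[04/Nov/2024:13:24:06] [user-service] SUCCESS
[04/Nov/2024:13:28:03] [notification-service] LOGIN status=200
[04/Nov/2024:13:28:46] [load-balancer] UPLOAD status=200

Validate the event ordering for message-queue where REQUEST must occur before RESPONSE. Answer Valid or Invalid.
Valid

To validate ordering:

1. Required order: REQUEST → RESPONSE
2. Rule: REQUEST must occur before RESPONSE
3. Check actual order of events for message-queue
4. Result: Valid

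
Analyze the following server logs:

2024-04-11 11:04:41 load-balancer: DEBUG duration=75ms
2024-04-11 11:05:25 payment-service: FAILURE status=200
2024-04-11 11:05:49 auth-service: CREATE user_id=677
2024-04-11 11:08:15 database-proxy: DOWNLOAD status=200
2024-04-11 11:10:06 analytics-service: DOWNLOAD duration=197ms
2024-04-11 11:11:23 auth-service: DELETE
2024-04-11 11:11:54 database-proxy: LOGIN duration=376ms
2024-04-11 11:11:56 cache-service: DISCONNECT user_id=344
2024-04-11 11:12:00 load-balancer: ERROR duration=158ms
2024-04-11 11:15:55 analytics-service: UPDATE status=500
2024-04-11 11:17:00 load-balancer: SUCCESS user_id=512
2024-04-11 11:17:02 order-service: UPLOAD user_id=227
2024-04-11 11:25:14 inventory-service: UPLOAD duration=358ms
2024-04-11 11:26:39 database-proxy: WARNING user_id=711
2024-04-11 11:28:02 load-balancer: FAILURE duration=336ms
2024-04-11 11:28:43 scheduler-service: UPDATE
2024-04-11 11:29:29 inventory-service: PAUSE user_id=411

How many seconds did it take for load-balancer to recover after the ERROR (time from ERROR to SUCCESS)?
300

To calculate recovery time:

1. Find ERROR event for load-balancer: 2024-04-11 11:12:00
2. Find next SUCCESS event for load-balancer: 2024-04-11 11:17:00
3. Recovery time: 2024-04-11 11:17:00 - 2024-04-11 11:12:00 = 300 seconds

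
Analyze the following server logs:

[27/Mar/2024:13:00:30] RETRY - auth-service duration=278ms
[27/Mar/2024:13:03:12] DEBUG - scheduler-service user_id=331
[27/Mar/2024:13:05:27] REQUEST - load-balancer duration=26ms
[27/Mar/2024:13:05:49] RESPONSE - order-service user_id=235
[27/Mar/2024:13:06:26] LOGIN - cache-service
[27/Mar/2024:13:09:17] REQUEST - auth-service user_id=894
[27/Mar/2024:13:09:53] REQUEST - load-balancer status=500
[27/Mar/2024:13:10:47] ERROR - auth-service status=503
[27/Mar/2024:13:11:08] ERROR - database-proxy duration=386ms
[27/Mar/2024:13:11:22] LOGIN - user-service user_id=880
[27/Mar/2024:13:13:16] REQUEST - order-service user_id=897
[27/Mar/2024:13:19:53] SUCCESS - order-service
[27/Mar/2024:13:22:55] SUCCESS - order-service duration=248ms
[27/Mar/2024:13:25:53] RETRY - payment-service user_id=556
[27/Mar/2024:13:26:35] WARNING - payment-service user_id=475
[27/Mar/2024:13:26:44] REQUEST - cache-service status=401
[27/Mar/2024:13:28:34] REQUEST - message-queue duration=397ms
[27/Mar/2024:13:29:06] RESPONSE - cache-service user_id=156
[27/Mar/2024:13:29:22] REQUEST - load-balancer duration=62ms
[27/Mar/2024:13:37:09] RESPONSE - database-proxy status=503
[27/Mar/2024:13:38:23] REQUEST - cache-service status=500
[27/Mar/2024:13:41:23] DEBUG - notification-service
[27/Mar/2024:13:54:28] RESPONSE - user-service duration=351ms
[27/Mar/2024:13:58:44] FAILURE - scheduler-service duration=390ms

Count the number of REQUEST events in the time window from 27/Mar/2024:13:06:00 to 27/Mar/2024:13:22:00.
3

To count events in the time window:

1. Window boundaries: 27/Mar/2024:13:06:00 to 27/Mar/2024:13:22:00
2. Filter for REQUEST events within this window
3. Count matching events: 3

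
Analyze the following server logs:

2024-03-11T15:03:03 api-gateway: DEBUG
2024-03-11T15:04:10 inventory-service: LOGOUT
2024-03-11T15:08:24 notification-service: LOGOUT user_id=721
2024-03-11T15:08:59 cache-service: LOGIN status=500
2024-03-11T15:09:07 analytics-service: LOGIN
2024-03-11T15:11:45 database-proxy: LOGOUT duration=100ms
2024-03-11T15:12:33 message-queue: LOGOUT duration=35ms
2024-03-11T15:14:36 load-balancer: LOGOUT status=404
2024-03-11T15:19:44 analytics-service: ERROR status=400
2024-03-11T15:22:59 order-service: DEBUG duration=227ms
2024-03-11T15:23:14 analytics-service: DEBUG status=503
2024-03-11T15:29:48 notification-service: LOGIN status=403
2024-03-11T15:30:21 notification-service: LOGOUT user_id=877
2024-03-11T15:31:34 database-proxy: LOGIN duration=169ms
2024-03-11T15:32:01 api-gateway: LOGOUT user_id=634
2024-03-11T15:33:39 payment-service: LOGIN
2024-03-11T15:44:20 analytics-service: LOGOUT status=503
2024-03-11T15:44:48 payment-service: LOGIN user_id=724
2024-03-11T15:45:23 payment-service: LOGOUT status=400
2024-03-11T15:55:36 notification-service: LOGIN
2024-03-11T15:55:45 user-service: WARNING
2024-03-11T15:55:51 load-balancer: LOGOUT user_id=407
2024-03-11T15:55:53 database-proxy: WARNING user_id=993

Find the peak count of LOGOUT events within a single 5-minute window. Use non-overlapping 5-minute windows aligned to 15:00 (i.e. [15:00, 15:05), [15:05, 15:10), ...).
3

To find the burst window:

1. Divide the log period into non-overlapping 5-minute windows starting at 15:00
2. Count LOGOUT events in each window
3. Find the window with maximum count
4. Maximum events in a window: 3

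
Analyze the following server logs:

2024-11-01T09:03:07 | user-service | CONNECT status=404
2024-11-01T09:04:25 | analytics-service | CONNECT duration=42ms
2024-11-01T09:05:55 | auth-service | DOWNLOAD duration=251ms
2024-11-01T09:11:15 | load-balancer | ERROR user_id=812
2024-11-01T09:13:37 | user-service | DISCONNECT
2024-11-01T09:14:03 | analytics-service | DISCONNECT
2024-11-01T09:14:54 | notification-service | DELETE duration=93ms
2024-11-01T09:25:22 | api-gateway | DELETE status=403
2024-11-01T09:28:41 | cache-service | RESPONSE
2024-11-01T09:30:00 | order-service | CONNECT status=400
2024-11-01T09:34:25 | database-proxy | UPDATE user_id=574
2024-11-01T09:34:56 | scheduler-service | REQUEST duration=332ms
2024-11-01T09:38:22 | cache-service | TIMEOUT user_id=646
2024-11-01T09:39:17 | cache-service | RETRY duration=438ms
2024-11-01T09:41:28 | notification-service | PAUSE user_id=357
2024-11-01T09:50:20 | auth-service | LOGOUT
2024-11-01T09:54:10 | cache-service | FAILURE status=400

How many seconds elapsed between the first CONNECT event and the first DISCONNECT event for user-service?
630

To find the time between events:

1. Locate the first CONNECT event for user-service: 2024-11-01T09:03:07
2. Locate the first DISCONNECT event for user-service: 2024-11-01T09:13:37
3. Calculate the difference: 2024-11-01T09:13:37 - 2024-11-01T09:03:07 = 630 seconds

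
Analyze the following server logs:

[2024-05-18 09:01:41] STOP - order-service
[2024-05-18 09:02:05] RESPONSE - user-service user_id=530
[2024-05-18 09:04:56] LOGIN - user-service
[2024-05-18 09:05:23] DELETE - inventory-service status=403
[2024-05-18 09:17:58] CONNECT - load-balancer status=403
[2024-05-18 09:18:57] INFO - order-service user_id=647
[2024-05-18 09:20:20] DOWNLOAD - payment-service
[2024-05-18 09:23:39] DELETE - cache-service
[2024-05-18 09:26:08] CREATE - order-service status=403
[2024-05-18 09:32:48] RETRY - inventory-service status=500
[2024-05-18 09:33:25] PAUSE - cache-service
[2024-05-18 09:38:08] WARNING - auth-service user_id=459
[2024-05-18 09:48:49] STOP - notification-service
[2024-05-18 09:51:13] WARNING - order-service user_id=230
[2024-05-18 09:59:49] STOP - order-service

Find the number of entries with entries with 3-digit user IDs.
4

To find matching entries:

1. Pattern to match: entries with 3-digit user IDs
2. Scan each log entry for the pattern
3. Count matches: 4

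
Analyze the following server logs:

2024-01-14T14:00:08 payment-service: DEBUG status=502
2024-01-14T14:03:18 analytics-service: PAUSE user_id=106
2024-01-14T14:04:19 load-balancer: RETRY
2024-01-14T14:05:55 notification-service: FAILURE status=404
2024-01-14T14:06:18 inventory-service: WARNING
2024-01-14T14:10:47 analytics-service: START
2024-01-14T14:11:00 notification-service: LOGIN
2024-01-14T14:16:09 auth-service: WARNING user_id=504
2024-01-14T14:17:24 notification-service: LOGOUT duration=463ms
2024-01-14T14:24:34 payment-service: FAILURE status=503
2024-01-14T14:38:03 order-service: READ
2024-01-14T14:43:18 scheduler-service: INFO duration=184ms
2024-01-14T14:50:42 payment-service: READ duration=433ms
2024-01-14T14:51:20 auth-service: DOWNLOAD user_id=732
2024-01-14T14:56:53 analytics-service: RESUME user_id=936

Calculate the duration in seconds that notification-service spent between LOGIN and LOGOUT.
384

To calculate state duration:

1. Find LOGIN event for notification-service: 2024-01-14T14:11:00
2. Find LOGOUT event for notification-service: 2024-01-14T14:17:24
3. Calculate duration: 2024-01-14T14:17:24 - 2024-01-14T14:11:00 = 384 seconds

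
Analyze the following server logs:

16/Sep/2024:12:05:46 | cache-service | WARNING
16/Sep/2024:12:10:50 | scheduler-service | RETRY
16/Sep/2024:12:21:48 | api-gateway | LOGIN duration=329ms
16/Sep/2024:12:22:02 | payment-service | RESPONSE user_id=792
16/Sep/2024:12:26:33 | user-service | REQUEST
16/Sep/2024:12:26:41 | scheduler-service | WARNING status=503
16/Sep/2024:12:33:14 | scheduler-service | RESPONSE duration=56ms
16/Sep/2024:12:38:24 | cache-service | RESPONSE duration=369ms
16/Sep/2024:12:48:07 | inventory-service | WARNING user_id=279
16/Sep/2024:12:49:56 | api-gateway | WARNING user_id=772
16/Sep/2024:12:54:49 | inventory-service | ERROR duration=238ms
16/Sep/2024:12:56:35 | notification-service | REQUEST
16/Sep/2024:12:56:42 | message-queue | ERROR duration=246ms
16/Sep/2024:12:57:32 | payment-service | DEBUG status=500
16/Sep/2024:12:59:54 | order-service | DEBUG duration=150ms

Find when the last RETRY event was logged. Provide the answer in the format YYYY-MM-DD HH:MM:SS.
2024-09-16 12:10:50

To find the last event:

1. Filter for all RETRY events
2. Sort by timestamp
3. Select the last one
4. Timestamp: 2024-09-16 12:10:50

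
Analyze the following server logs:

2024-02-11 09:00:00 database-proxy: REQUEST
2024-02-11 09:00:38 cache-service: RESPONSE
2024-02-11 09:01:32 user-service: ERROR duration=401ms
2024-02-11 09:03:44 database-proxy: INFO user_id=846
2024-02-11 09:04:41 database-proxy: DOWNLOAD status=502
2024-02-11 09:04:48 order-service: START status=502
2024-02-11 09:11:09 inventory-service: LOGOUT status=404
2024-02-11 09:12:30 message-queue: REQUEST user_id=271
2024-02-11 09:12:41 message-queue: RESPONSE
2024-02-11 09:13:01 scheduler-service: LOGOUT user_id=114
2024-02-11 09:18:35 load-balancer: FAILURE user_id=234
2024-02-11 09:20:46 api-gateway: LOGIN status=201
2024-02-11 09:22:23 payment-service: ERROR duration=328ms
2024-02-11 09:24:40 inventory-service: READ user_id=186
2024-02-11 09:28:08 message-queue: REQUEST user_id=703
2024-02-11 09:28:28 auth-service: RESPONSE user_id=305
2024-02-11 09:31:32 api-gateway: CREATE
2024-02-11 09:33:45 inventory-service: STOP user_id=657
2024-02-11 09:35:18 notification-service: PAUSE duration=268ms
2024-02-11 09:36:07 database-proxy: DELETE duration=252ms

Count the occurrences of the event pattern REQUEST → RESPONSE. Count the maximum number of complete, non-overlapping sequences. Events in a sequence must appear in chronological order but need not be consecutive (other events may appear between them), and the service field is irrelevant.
3

To count sequences:

1. Look for pattern: REQUEST → RESPONSE
2. Greedily scan the log in chronological order, matching each sequence element in turn (ignoring service)
3. Each time the full pattern completes, increment the count and restart matching from the next event
4. Complete non-overlapping sequences found: 3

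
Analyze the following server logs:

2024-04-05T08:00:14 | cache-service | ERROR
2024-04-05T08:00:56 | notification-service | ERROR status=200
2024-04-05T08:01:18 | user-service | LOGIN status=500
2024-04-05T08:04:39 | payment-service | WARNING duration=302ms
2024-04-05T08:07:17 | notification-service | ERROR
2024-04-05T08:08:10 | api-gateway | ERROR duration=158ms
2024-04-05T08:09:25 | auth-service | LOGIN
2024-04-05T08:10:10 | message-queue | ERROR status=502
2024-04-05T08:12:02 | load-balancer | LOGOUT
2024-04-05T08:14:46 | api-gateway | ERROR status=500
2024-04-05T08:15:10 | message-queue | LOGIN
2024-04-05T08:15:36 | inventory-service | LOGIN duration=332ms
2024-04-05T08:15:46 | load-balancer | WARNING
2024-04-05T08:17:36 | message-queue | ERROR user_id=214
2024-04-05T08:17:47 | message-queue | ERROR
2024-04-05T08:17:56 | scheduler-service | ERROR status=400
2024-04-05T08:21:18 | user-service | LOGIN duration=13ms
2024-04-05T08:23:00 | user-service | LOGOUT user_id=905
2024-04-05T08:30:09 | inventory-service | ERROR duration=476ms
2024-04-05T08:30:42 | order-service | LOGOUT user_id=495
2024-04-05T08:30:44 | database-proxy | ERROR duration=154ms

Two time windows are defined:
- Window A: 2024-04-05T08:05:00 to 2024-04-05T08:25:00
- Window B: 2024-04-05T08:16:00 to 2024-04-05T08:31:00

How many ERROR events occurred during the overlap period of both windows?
3

To find overlap events:

1. Window A: 2024-04-05T08:05:00 to 2024-04-05T08:25:00
2. Window B: 2024-04-05T08:16:00 to 2024-04-05T08:31:00
3. Overlap period: 2024-04-05T08:16:00 to 2024-04-05T08:25:00
4. Count ERROR events in overlap: 3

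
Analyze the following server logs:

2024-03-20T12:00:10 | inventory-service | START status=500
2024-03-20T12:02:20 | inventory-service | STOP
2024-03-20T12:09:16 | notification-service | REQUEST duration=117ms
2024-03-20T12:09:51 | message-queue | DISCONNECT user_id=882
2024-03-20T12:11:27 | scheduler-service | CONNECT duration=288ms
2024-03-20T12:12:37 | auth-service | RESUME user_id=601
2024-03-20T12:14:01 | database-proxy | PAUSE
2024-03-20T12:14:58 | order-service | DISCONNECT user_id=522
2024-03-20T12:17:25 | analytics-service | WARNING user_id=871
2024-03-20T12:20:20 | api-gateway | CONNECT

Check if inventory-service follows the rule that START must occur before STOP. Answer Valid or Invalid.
Valid

To validate ordering:

1. Required order: START → STOP
2. Rule: START must occur before STOP
3. Check actual order of events for inventory-service
4. Result: Valid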